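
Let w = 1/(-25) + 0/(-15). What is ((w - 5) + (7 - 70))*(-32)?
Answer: 54432/25 ≈ 2177.3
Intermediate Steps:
w = -1/25 (w = 1*(-1/25) + 0*(-1/15) = -1/25 + 0 = -1/25 ≈ -0.040000)
((w - 5) + (7 - 70))*(-32) = ((-1/25 - 5) + (7 - 70))*(-32) = (-126/25 - 63)*(-32) = -1701/25*(-32) = 54432/25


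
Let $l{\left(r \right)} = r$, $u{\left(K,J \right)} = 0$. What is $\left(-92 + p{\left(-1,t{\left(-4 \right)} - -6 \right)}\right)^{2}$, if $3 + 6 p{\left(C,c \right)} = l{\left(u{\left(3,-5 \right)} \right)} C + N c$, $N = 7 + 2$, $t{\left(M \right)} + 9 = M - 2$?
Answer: $11236$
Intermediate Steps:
$t{\left(M \right)} = -11 + M$ ($t{\left(M \right)} = -9 + \left(M - 2\right) = -9 + \left(-2 + M\right) = -11 + M$)
$N = 9$
$p{\left(C,c \right)} = - \frac{1}{2} + \frac{3 c}{2}$ ($p{\left(C,c \right)} = - \frac{1}{2} + \frac{0 C + 9 c}{6} = - \frac{1}{2} + \frac{0 + 9 c}{6} = - \frac{1}{2} + \frac{9 c}{6} = - \frac{1}{2} + \frac{3 c}{2}$)
$\left(-92 + p{\left(-1,t{\left(-4 \right)} - -6 \right)}\right)^{2} = \left(-92 + \left(- \frac{1}{2} + \frac{3 \left(\left(-11 - 4\right) - -6\right)}{2}\right)\right)^{2} = \left(-92 + \left(- \frac{1}{2} + \frac{3 \left(-15 + 6\right)}{2}\right)\right)^{2} = \left(-92 + \left(- \frac{1}{2} + \frac{3}{2} \left(-9\right)\right)\right)^{2} = \left(-92 - 14\right)^{2} = \left(-106\right)^{2} = 11236$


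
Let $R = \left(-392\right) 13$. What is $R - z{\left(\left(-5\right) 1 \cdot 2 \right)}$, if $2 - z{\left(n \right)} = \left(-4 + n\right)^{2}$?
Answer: $-4902$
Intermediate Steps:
$z{\left(n \right)} = 2 - \left(-4 + n\right)^{2}$
$R = -5096$
$R - z{\left(\left(-5\right) 1 \cdot 2 \right)} = -5096 - \left(2 - \left(-4 + \left(-5\right) 1 \cdot 2\right)^{2}\right) = -5096 - \left(2 - \left(-4 - 10\right)^{2}\right) = -5096 - \left(2 - \left(-14\right)^{2}\right) = -5096 - \left(2 - 196\right) = -5096 - -194 = -5096 + 194 = -4902$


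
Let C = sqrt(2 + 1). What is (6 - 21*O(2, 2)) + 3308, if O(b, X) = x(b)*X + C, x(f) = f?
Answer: 3230 - 21*sqrt(3) ≈ 3193.6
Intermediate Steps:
C = sqrt(3) ≈ 1.7320
O(b, X) = sqrt(3) + X*b (O(b, X) = b*X + sqrt(3) = X*b + sqrt(3) = sqrt(3) + X*b)
(6 - 21*O(2, 2)) + 3308 = (6 - 21*(sqrt(3) + 2*2)) + 3308 = (6 - 21*(sqrt(3) + 4)) + 3308 = (6 - 21*(4 + sqrt(3))) + 3308 = (6 + (-84 - 21*sqrt(3))) + 3308 = (-78 - 21*sqrt(3)) + 3308 = 3230 - 21*sqrt(3)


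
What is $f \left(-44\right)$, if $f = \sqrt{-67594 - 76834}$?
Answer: $- 88 i \sqrt{36107} \approx - 16722.0 i$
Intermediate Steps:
$f = 2 i \sqrt{36107}$ ($f = \sqrt{-144428} = 2 i \sqrt{36107} \approx 380.04 i$)
$f \left(-44\right) = 2 i \sqrt{36107} \left(-44\right) = - 88 i \sqrt{36107}$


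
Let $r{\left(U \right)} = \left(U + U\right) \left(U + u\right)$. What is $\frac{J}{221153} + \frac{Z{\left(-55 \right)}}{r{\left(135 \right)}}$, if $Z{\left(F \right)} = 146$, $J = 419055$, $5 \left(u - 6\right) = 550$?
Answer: $\frac{14215822844}{7493769405} \approx 1.897$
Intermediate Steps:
$u = 116$ ($u = 6 + \frac{1}{5} \cdot 550 = 6 + 110 = 116$)
$r{\left(U \right)} = 2 U \left(116 + U\right)$ ($r{\left(U \right)} = \left(U + U\right) \left(U + 116\right) = 2 U \left(116 + U\right)$)
$\frac{J}{221153} + \frac{Z{\left(-55 \right)}}{r{\left(135 \right)}} = \frac{419055}{221153} + \frac{146}{2 \cdot 135 \left(116 + 135\right)} = 419055 \cdot \frac{1}{221153} + \frac{146}{2 \cdot 135 \cdot 251} = \frac{419055}{221153} + \frac{146}{67770} = \frac{419055}{221153} + 146 \cdot \frac{1}{67770} = \frac{419055}{221153} + \frac{73}{33885} = \frac{14215822844}{7493769405}$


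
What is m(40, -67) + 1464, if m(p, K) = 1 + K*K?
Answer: 5954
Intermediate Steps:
m(p, K) = 1 + K**2
m(40, -67) + 1464 = (1 + (-67)**2) + 1464 = (1 + 4489) + 1464 = 4490 + 1464 = 5954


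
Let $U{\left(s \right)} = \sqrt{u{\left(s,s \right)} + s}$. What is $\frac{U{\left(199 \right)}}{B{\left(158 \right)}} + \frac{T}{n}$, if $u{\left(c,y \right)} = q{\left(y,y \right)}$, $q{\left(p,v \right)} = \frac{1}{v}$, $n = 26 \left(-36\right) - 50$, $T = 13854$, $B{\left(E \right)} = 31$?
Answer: $- \frac{6927}{493} + \frac{\sqrt{7880798}}{6169} \approx -13.596$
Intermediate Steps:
$n = -986$ ($n = -936 - 50 = -986$)
$u{\left(c,y \right)} = \frac{1}{y}$
$U{\left(s \right)} = \sqrt{s + \frac{1}{s}}$ ($U{\left(s \right)} = \sqrt{\frac{1}{s} + s} = \sqrt{s + \frac{1}{s}}$)
$\frac{U{\left(199 \right)}}{B{\left(158 \right)}} + \frac{T}{n} = \frac{\sqrt{199 + \frac{1}{199}}}{31} + \frac{13854}{-986} = \sqrt{199 + \frac{1}{199}} \cdot \frac{1}{31} + 13854 \left(- \frac{1}{986}\right) = \sqrt{\frac{39602}{199}} \cdot \frac{1}{31} - \frac{6927}{493} = \frac{\sqrt{7880798}}{199} \cdot \frac{1}{31} - \frac{6927}{493} = \frac{\sqrt{7880798}}{6169} - \frac{6927}{493} = - \frac{6927}{493} + \frac{\sqrt{7880798}}{6169}$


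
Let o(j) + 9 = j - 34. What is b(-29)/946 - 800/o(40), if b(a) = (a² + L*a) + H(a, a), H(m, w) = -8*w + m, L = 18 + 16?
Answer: 378487/1419 ≈ 266.73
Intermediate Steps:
L = 34
H(m, w) = m - 8*w
o(j) = -43 + j (o(j) = -9 + (j - 34) = -9 + (-34 + j) = -43 + j)
b(a) = a² + 27*a (b(a) = (a² + 34*a) + (a - 8*a) = (a² + 34*a) - 7*a = a² + 27*a)
b(-29)/946 - 800/o(40) = -29*(27 - 29)/946 - 800/(-43 + 40) = -29*(-2)*(1/946) - 800/(-3) = 58*(1/946) - 800*(-⅓) = 29/473 + 800/3 = 378487/1419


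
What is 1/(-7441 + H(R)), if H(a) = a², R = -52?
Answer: -1/4737 ≈ -0.00021110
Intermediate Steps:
1/(-7441 + H(R)) = 1/(-7441 + (-52)²) = 1/(-7441 + 2704) = 1/(-4737) = -1/4737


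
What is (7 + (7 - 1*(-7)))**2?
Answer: 441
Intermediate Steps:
(7 + (7 - 1*(-7)))**2 = (7 + (7 + 7))**2 = (7 + 14)**2 = 21**2 = 441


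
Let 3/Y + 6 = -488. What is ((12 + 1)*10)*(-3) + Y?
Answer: -192663/494 ≈ -390.01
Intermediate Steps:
Y = -3/494 (Y = 3/(-6 - 488) = 3/(-494) = 3*(-1/494) = -3/494 ≈ -0.0060729)
((12 + 1)*10)*(-3) + Y = ((12 + 1)*10)*(-3) - 3/494 = (13*10)*(-3) - 3/494 = 130*(-3) - 3/494 = -390 - 3/494 = -192663/494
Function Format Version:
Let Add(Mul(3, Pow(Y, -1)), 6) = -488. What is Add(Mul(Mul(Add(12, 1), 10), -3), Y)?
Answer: Rational(-192663, 494) ≈ -390.01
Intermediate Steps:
Y = Rational(-3, 494) (Y = Mul(3, Pow(Add(-6, -488), -1)) = Mul(3, Pow(-494, -1)) = Mul(3, Rational(-1, 494)) = Rational(-3, 494) ≈ -0.0060729)
Add(Mul(Mul(Add(12, 1), 10), -3), Y) = Add(Mul(Mul(Add(12, 1), 10), -3), Rational(-3, 494)) = Add(Mul(Mul(13, 10), -3), Rational(-3, 494)) = Add(Mul(130, -3), Rational(-3, 494)) = Add(-390, Rational(-3, 494)) = Rational(-192663, 494)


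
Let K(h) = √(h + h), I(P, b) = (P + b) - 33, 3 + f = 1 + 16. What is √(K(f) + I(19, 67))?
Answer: √(53 + 2*√7) ≈ 7.6349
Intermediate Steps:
f = 14 (f = -3 + (1 + 16) = -3 + 17 = 14)
I(P, b) = -33 + P + b
K(h) = √2*√h (K(h) = √(2*h) = √2*√h)
√(K(f) + I(19, 67)) = √(√2*√14 + (-33 + 19 + 67)) = √(2*√7 + 53) = √(53 + 2*√7)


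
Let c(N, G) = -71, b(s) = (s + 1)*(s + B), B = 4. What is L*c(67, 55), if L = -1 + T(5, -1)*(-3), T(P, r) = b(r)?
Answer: 71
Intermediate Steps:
b(s) = (1 + s)*(4 + s) (b(s) = (s + 1)*(s + 4) = (1 + s)*(4 + s))
T(P, r) = 4 + r**2 + 5*r
L = -1 (L = -1 + (4 + (-1)**2 + 5*(-1))*(-3) = -1 + (4 + 1 - 5)*(-3) = -1 + 0*(-3) = -1 + 0 = -1)
L*c(67, 55) = -1*(-71) = 71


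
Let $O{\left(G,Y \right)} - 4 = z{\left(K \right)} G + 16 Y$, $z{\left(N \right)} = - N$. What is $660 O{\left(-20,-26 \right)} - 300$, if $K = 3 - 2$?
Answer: $-259020$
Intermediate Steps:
$K = 1$ ($K = 3 - 2 = 1$)
$O{\left(G,Y \right)} = 4 - G + 16 Y$ ($O{\left(G,Y \right)} = 4 + \left(\left(-1\right) 1 G + 16 Y\right) = 4 - \left(G - 16 Y\right) = 4 - G + 16 Y$)
$660 O{\left(-20,-26 \right)} - 300 = 660 \left(4 - -20 + 16 \left(-26\right)\right) - 300 = 660 \left(4 + 20 - 416\right) - 300 = 660 \left(-392\right) - 300 = -258720 - 300 = -259020$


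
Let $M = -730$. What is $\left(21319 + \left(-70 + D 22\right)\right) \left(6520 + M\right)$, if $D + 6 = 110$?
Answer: $136279230$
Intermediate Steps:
$D = 104$ ($D = -6 + 110 = 104$)
$\left(21319 + \left(-70 + D 22\right)\right) \left(6520 + M\right) = \left(21319 + \left(-70 + 104 \cdot 22\right)\right) \left(6520 - 730\right) = \left(21319 + \left(-70 + 2288\right)\right) 5790 = \left(21319 + 2218\right) 5790 = 23537 \cdot 5790 = 136279230$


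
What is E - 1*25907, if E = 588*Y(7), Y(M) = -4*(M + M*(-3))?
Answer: 7021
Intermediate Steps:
Y(M) = 8*M (Y(M) = -4*(M - 3*M) = -(-8)*M = 8*M)
E = 32928 (E = 588*(8*7) = 588*56 = 32928)
E - 1*25907 = 32928 - 1*25907 = 32928 - 25907 = 7021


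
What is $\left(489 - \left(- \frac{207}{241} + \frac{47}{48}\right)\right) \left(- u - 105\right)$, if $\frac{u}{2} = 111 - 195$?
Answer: $\frac{118762581}{3856} \approx 30799.0$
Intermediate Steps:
$u = -168$ ($u = 2 \left(111 - 195\right) = 2 \left(-84\right) = -168$)
$\left(489 - \left(- \frac{207}{241} + \frac{47}{48}\right)\right) \left(- u - 105\right) = \left(489 - \left(- \frac{207}{241} + \frac{47}{48}\right)\right) \left(\left(-1\right) \left(-168\right) - 105\right) = \left(489 - \frac{1391}{11568}\right) \left(168 - 105\right) = \left(489 + \left(\frac{207}{241} - \frac{47}{48}\right)\right) 63 = \left(489 - \frac{1391}{11568}\right) 63 = \frac{5655361}{11568} \cdot 63 = \frac{118762581}{3856}$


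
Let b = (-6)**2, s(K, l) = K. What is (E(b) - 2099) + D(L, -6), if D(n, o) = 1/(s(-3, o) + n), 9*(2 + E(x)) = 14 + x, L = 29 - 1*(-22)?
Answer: -301741/144 ≈ -2095.4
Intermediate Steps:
L = 51 (L = 29 + 22 = 51)
b = 36
E(x) = -4/9 + x/9 (E(x) = -2 + (14 + x)/9 = -2 + (14/9 + x/9) = -4/9 + x/9)
D(n, o) = 1/(-3 + n)
(E(b) - 2099) + D(L, -6) = ((-4/9 + (1/9)*36) - 2099) + 1/(-3 + 51) = ((-4/9 + 4) - 2099) + 1/48 = (32/9 - 2099) + 1/48 = -18859/9 + 1/48 = -301741/144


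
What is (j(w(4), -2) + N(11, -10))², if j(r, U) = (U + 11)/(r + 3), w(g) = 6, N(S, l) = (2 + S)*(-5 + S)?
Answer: 6241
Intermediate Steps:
N(S, l) = (-5 + S)*(2 + S)
j(r, U) = (11 + U)/(3 + r)
(j(w(4), -2) + N(11, -10))² = ((11 - 2)/(3 + 6) + (-10 + 11² - 3*11))² = (9/9 + (-10 + 121 - 33))² = ((⅑)*9 + 78)² = (1 + 78)² = 79² = 6241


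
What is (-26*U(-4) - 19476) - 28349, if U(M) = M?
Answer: -47721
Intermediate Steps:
(-26*U(-4) - 19476) - 28349 = (-26*(-4) - 19476) - 28349 = (104 - 19476) - 28349 = -19372 - 28349 = -47721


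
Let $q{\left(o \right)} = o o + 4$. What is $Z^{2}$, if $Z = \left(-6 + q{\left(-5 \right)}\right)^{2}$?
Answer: $279841$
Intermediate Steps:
$q{\left(o \right)} = 4 + o^{2}$ ($q{\left(o \right)} = o^{2} + 4 = 4 + o^{2}$)
$Z = 529$ ($Z = \left(-6 + \left(4 + \left(-5\right)^{2}\right)\right)^{2} = \left(-6 + \left(4 + 25\right)\right)^{2} = \left(-6 + 29\right)^{2} = 23^{2} = 529$)
$Z^{2} = 529^{2} = 279841$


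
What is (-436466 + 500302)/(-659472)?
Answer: -15959/164868 ≈ -0.096799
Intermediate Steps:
(-436466 + 500302)/(-659472) = 63836*(-1/659472) = -15959/164868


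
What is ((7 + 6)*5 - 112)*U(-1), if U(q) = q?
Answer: 47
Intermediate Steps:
((7 + 6)*5 - 112)*U(-1) = ((7 + 6)*5 - 112)*(-1) = (13*5 - 112)*(-1) = (65 - 112)*(-1) = -47*(-1) = 47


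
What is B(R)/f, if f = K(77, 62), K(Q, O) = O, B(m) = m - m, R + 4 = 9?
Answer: 0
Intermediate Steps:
R = 5 (R = -4 + 9 = 5)
B(m) = 0
f = 62
B(R)/f = 0/62 = 0*(1/62) = 0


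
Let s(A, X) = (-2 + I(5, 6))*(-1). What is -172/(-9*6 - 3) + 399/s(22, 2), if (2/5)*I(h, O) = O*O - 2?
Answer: -8467/4731 ≈ -1.7897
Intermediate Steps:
I(h, O) = -5 + 5*O²/2 (I(h, O) = 5*(O*O - 2)/2 = 5*(O² - 2)/2 = 5*(-2 + O²)/2 = -5 + 5*O²/2)
s(A, X) = -83 (s(A, X) = (-2 + (-5 + (5/2)*6²))*(-1) = (-2 + (-5 + (5/2)*36))*(-1) = (-2 + (-5 + 90))*(-1) = (-2 + 85)*(-1) = 83*(-1) = -83)
-172/(-9*6 - 3) + 399/s(22, 2) = -172/(-9*6 - 3) + 399/(-83) = -172/(-54 - 3) + 399*(-1/83) = -172/(-57) - 399/83 = -172*(-1/57) - 399/83 = 172/57 - 399/83 = -8467/4731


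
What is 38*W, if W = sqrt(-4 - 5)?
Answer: 114*I ≈ 114.0*I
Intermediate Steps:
W = 3*I (W = sqrt(-9) = 3*I ≈ 3.0*I)
38*W = 38*(3*I) = 114*I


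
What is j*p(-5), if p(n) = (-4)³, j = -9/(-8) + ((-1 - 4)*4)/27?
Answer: -664/27 ≈ -24.593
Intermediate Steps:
j = 83/216 (j = -9*(-⅛) - 5*4*(1/27) = 9/8 - 20*1/27 = 9/8 - 20/27 = 83/216 ≈ 0.38426)
p(n) = -64
j*p(-5) = (83/216)*(-64) = -664/27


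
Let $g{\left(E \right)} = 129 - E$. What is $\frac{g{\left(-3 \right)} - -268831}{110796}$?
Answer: $\frac{268963}{110796} \approx 2.4276$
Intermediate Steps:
$\frac{g{\left(-3 \right)} - -268831}{110796} = \frac{\left(129 - -3\right) - -268831}{110796} = \left(\left(129 + 3\right) + 268831\right) \frac{1}{110796} = \left(132 + 268831\right) \frac{1}{110796} = 268963 \cdot \frac{1}{110796} = \frac{268963}{110796}$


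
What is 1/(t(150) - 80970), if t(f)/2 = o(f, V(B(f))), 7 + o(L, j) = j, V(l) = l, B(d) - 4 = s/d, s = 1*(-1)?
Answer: -75/6073201 ≈ -1.2349e-5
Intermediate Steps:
s = -1
B(d) = 4 - 1/d
o(L, j) = -7 + j
t(f) = -6 - 2/f (t(f) = 2*(-7 + (4 - 1/f)) = 2*(-3 - 1/f) = -6 - 2/f)
1/(t(150) - 80970) = 1/((-6 - 2/150) - 80970) = 1/((-6 - 2*1/150) - 80970) = 1/((-6 - 1/75) - 80970) = 1/(-451/75 - 80970) = 1/(-6073201/75) = -75/6073201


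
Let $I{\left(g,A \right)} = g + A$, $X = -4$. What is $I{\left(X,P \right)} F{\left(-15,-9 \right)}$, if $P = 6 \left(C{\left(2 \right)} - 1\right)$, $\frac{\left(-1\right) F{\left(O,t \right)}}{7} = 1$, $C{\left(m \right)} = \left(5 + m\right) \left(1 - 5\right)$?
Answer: $1246$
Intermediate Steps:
$C{\left(m \right)} = -20 - 4 m$ ($C{\left(m \right)} = \left(5 + m\right) \left(-4\right) = -20 - 4 m$)
$F{\left(O,t \right)} = -7$ ($F{\left(O,t \right)} = \left(-7\right) 1 = -7$)
$P = -174$ ($P = 6 \left(\left(-20 - 8\right) - 1\right) = 6 \left(-28 - 1\right) = 6 \left(-29\right) = -174$)
$I{\left(g,A \right)} = A + g$
$I{\left(X,P \right)} F{\left(-15,-9 \right)} = \left(-174 - 4\right) \left(-7\right) = \left(-178\right) \left(-7\right) = 1246$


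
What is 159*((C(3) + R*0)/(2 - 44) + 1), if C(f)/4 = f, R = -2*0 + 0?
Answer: 795/7 ≈ 113.57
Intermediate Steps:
R = 0 (R = 0 + 0 = 0)
C(f) = 4*f
159*((C(3) + R*0)/(2 - 44) + 1) = 159*((4*3 + 0*0)/(2 - 44) + 1) = 159*((12 + 0)/(-42) + 1) = 159*(12*(-1/42) + 1) = 159*(-2/7 + 1) = 159*(5/7) = 795/7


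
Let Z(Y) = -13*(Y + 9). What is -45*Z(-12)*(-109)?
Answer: 191295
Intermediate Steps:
Z(Y) = -117 - 13*Y (Z(Y) = -13*(9 + Y) = -117 - 13*Y)
-45*Z(-12)*(-109) = -45*(-117 - 13*(-12))*(-109) = -45*(-117 + 156)*(-109) = -45*39*(-109) = -1755*(-109) = 191295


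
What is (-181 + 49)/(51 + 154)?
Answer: -132/205 ≈ -0.64390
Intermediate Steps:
(-181 + 49)/(51 + 154) = -132/205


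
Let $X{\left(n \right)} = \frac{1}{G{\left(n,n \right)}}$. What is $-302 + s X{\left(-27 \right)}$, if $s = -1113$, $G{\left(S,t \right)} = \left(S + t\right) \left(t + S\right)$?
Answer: $- \frac{293915}{972} \approx -302.38$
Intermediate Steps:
$G{\left(S,t \right)} = \left(S + t\right)^{2}$ ($G{\left(S,t \right)} = \left(S + t\right) \left(S + t\right) = \left(S + t\right)^{2}$)
$X{\left(n \right)} = \frac{1}{4 n^{2}}$ ($X{\left(n \right)} = \frac{1}{\left(n + n\right)^{2}} = \frac{1}{\left(2 n\right)^{2}} = \frac{1}{4 n^{2}}$)
$-302 + s X{\left(-27 \right)} = -302 - 1113 \frac{1}{4 \cdot 729} = -302 - 1113 \cdot \frac{1}{4} \cdot \frac{1}{729} = -302 - \frac{371}{972} = - \frac{293915}{972}$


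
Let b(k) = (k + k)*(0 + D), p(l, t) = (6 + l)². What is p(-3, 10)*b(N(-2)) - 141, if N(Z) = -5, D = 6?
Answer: -681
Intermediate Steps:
b(k) = 12*k (b(k) = (k + k)*(0 + 6) = (2*k)*6 = 12*k)
p(-3, 10)*b(N(-2)) - 141 = (6 - 3)²*(12*(-5)) - 141 = 3²*(-60) - 141 = 9*(-60) - 141 = -540 - 141 = -681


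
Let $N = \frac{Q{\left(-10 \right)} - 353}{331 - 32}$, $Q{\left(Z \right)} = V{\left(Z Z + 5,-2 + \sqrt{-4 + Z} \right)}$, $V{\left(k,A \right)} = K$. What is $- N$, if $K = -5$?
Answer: $\frac{358}{299} \approx 1.1973$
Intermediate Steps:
$V{\left(k,A \right)} = -5$
$Q{\left(Z \right)} = -5$
$N = - \frac{358}{299}$ ($N = \frac{-5 - 353}{331 - 32} = - \frac{358}{299} \approx -1.1973$)
$- N = \left(-1\right) \left(- \frac{358}{299}\right) = \frac{358}{299}$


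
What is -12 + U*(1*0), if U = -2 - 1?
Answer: -12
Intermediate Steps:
U = -3
-12 + U*(1*0) = -12 - 3*0 = -12 + 0 = -12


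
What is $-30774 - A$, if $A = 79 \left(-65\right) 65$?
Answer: $303001$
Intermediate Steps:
$A = -333775$ ($A = \left(-5135\right) 65 = -333775$)
$-30774 - A = -30774 - -333775 = -30774 + 333775 = 303001$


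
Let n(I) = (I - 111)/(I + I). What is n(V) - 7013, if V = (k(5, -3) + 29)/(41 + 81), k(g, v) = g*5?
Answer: -64241/9 ≈ -7137.9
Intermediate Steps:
k(g, v) = 5*g
V = 27/61 (V = (5*5 + 29)/(41 + 81) = (25 + 29)/122 = 54*(1/122) = 27/61 ≈ 0.44262)
n(I) = (-111 + I)/(2*I) (n(I) = (-111 + I)/((2*I)) = (-111 + I)*(1/(2*I)) = (-111 + I)/(2*I))
n(V) - 7013 = (-111 + 27/61)/(2*(27/61)) - 7013 = (½)*(61/27)*(-6744/61) - 7013 = -1124/9 - 7013 = -64241/9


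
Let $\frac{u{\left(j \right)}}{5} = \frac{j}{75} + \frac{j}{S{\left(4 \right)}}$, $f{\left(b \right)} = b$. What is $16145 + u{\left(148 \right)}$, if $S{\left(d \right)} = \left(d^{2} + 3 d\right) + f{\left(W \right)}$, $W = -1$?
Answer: $\frac{2184607}{135} \approx 16182.0$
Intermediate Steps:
$S{\left(d \right)} = -1 + d^{2} + 3 d$ ($S{\left(d \right)} = \left(d^{2} + 3 d\right) - 1 = -1 + d^{2} + 3 d$)
$u{\left(j \right)} = \frac{34 j}{135}$ ($u{\left(j \right)} = 5 \left(\frac{j}{75} + \frac{j}{-1 + 4^{2} + 3 \cdot 4}\right) = 5 \left(j \frac{1}{75} + \frac{j}{-1 + 16 + 12}\right) = 5 \left(\frac{j}{75} + \frac{j}{27}\right) = 5 \frac{34 j}{675} = \frac{34 j}{135}$)
$16145 + u{\left(148 \right)} = 16145 + \frac{34}{135} \cdot 148 = 16145 + \frac{5032}{135} = \frac{2184607}{135}$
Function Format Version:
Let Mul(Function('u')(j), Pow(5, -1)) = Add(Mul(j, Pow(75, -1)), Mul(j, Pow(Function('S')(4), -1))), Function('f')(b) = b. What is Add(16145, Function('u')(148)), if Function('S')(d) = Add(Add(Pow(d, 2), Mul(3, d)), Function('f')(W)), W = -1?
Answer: Rational(2184607, 135) ≈ 16182.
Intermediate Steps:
Function('S')(d) = Add(-1, Pow(d, 2), Mul(3, d)) (Function('S')(d) = Add(Add(Pow(d, 2), Mul(3, d)), -1) = Add(-1, Pow(d, 2), Mul(3, d)))
Function('u')(j) = Mul(Rational(34, 135), j) (Function('u')(j) = Mul(5, Add(Mul(j, Pow(75, -1)), Mul(j, Pow(Add(-1, Pow(4, 2), Mul(3, 4)), -1)))) = Mul(5, Add(Mul(j, Rational(1, 75)), Mul(j, Pow(Add(-1, 16, 12), -1)))) = Mul(5, Add(Mul(Rational(1, 75), j), Mul(j, Pow(27, -1)))) = Mul(5, Add(Mul(Rational(1, 75), j), Mul(j, Rational(1, 27)))) = Mul(5, Add(Mul(Rational(1, 75), j), Mul(Rational(1, 27), j))) = Mul(5, Mul(Rational(34, 675), j)) = Mul(Rational(34, 135), j))
Add(16145, Function('u')(148)) = Add(16145, Mul(Rational(34, 135), 148)) = Add(16145, Rational(5032, 135)) = Rational(2184607, 135)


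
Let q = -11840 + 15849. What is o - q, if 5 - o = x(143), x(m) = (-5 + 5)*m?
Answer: -4004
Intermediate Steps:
x(m) = 0 (x(m) = 0*m = 0)
o = 5 (o = 5 - 1*0 = 5 + 0 = 5)
q = 4009
o - q = 5 - 1*4009 = 5 - 4009 = -4004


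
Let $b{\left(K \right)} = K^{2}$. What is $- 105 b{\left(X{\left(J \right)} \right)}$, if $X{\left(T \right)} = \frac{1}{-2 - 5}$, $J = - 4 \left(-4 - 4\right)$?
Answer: $- \frac{15}{7} \approx -2.1429$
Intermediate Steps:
$J = 32$ ($J = \left(-4\right) \left(-8\right) = 32$)
$X{\left(T \right)} = - \frac{1}{7}$ ($X{\left(T \right)} = \frac{1}{-7} = - \frac{1}{7}$)
$- 105 b{\left(X{\left(J \right)} \right)} = - 105 \left(- \frac{1}{7}\right)^{2} = \left(-105\right) \frac{1}{49} = - \frac{15}{7}$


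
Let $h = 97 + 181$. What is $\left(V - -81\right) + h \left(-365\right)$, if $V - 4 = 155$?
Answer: $-101230$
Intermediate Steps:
$V = 159$ ($V = 4 + 155 = 159$)
$h = 278$
$\left(V - -81\right) + h \left(-365\right) = \left(159 - -81\right) + 278 \left(-365\right) = \left(159 + 81\right) - 101470 = 240 - 101470 = -101230$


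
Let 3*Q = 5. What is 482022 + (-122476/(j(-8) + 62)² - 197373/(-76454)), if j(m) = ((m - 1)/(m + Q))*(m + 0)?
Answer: 8525434146593935/17688473894 ≈ 4.8198e+5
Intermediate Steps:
Q = 5/3 (Q = (⅓)*5 = 5/3 ≈ 1.6667)
j(m) = m*(-1 + m)/(5/3 + m) (j(m) = ((m - 1)/(m + 5/3))*(m + 0) = ((-1 + m)/(5/3 + m))*m = m*(-1 + m)/(5/3 + m))
482022 + (-122476/(j(-8) + 62)² - 197373/(-76454)) = 482022 + (-122476/(3*(-8)*(-1 - 8)/(5 + 3*(-8)) + 62)² - 197373/(-76454)) = 482022 + (-122476/(3*(-8)*(-9)/(5 - 24) + 62)² - 197373*(-1/76454)) = 482022 + (-122476/(3*(-8)*(-9)/(-19) + 62)² + 197373/76454) = 482022 + (-122476/(3*(-8)*(-1/19)*(-9) + 62)² + 197373/76454) = 482022 + (-122476/(-216/19 + 62)² + 197373/76454) = 482022 + (-122476/((962/19)²) + 197373/76454) = 482022 + (-122476/925444/361 + 197373/76454) = 482022 + (-122476*361/925444 + 197373/76454) = 482022 + (-11053459/231361 + 197373/76454) = 482022 - 799416739733/17688473894 = 8525434146593935/17688473894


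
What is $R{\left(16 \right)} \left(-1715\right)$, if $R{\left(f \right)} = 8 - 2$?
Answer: $-10290$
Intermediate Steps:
$R{\left(f \right)} = 6$
$R{\left(16 \right)} \left(-1715\right) = 6 \left(-1715\right) = -10290$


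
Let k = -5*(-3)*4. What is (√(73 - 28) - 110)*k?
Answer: -6600 + 180*√5 ≈ -6197.5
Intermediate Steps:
k = 60 (k = 15*4 = 60)
(√(73 - 28) - 110)*k = (√(73 - 28) - 110)*60 = (√45 - 110)*60 = (3*√5 - 110)*60 = (-110 + 3*√5)*60 = -6600 + 180*√5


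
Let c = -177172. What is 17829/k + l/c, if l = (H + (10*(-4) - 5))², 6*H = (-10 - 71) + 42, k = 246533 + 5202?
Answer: 9964541737/178401573680 ≈ 0.055855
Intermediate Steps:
k = 251735
H = -13/2 (H = ((-10 - 71) + 42)/6 = (-81 + 42)/6 = (⅙)*(-39) = -13/2 ≈ -6.5000)
l = 10609/4 (l = (-13/2 + (10*(-4) - 5))² = (-13/2 + (-40 - 5))² = (-13/2 - 45)² = (-103/2)² = 10609/4 ≈ 2652.3)
17829/k + l/c = 17829/251735 + (10609/4)/(-177172) = 17829*(1/251735) + (10609/4)*(-1/177172) = 17829/251735 - 10609/708688 = 9964541737/178401573680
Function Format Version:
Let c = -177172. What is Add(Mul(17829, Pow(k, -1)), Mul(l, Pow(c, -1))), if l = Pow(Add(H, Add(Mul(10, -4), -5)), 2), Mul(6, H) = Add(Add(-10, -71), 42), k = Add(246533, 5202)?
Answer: Rational(9964541737, 178401573680) ≈ 0.055855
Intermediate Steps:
k = 251735
H = Rational(-13, 2) (H = Mul(Rational(1, 6), Add(Add(-10, -71), 42)) = Mul(Rational(1, 6), Add(-81, 42)) = Mul(Rational(1, 6), -39) = Rational(-13, 2) ≈ -6.5000)
l = Rational(10609, 4) (l = Pow(Add(Rational(-13, 2), Add(Mul(10, -4), -5)), 2) = Pow(Add(Rational(-13, 2), Add(-40, -5)), 2) = Pow(Add(Rational(-13, 2), -45), 2) = Pow(Rational(-103, 2), 2) = Rational(10609, 4) ≈ 2652.3)
Add(Mul(17829, Pow(k, -1)), Mul(l, Pow(c, -1))) = Add(Mul(17829, Pow(251735, -1)), Mul(Rational(10609, 4), Pow(-177172, -1))) = Add(Mul(17829, Rational(1, 251735)), Mul(Rational(10609, 4), Rational(-1, 177172))) = Add(Rational(17829, 251735), Rational(-10609, 708688)) = Rational(9964541737, 178401573680)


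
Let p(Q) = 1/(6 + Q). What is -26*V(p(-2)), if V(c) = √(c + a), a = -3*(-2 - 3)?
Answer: -13*√61 ≈ -101.53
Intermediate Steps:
a = 15 (a = -3*(-5) = 15)
V(c) = √(15 + c) (V(c) = √(c + 15) = √(15 + c))
-26*V(p(-2)) = -26*√(15 + 1/(6 - 2)) = -26*√(15 + 1/4) = -26*√(15 + ¼) = -13*√61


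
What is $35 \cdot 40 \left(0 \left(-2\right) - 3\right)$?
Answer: $-4200$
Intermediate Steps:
$35 \cdot 40 \left(0 \left(-2\right) - 3\right) = 1400 \left(0 - 3\right) = 1400 \left(-3\right) = -4200$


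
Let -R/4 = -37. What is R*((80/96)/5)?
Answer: 74/3 ≈ 24.667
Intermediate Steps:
R = 148 (R = -4*(-37) = 148)
R*((80/96)/5) = 148*((80/96)/5) = 148*((80*(1/96))*(1/5)) = 148*((5/6)*(1/5)) = 148*(1/6) = 74/3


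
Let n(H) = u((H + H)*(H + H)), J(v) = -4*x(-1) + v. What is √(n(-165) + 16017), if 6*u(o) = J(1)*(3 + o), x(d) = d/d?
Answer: 9*I*√1898/2 ≈ 196.05*I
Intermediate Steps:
x(d) = 1
J(v) = -4 + v (J(v) = -4*1 + v = -4 + v)
u(o) = -3/2 - o/2 (u(o) = ((-4 + 1)*(3 + o))/6 = (-3*(3 + o))/6 = (-9 - 3*o)/6 = -3/2 - o/2)
n(H) = -3/2 - 2*H² (n(H) = -3/2 - (H + H)*(H + H)/2 = -3/2 - 2*H*2*H/2 = -3/2 - 2*H²)
√(n(-165) + 16017) = √((-3/2 - 2*(-165)²) + 16017) = √((-3/2 - 2*27225) + 16017) = √((-3/2 - 54450) + 16017) = √(-108903/2 + 16017) = √(-76869/2) = 9*I*√1898/2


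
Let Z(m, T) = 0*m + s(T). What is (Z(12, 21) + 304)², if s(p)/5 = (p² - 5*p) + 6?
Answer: 4056196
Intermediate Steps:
s(p) = 30 - 25*p + 5*p² (s(p) = 5*((p² - 5*p) + 6) = 5*(6 + p² - 5*p) = 30 - 25*p + 5*p²)
Z(m, T) = 30 - 25*T + 5*T² (Z(m, T) = 0*m + (30 - 25*T + 5*T²) = 0 + (30 - 25*T + 5*T²) = 30 - 25*T + 5*T²)
(Z(12, 21) + 304)² = ((30 - 25*21 + 5*21²) + 304)² = ((30 - 525 + 5*441) + 304)² = ((30 - 525 + 2205) + 304)² = (1710 + 304)² = 2014² = 4056196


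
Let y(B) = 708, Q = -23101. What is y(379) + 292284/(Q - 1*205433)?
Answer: 26918298/38089 ≈ 706.72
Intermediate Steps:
y(379) + 292284/(Q - 1*205433) = 708 + 292284/(-23101 - 1*205433) = 708 + 292284/(-23101 - 205433) = 708 + 292284/(-228534) = 708 + 292284*(-1/228534) = 708 - 48714/38089 = 26918298/38089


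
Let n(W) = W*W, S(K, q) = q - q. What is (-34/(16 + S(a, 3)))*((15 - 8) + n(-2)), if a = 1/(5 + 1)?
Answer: -187/8 ≈ -23.375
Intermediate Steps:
a = 1/6 ≈ 0.16667
S(K, q) = 0
n(W) = W**2
(-34/(16 + S(a, 3)))*((15 - 8) + n(-2)) = (-34/(16 + 0))*((15 - 8) + (-2)**2) = (-34/16)*(7 + 4) = ((1/16)*(-34))*11 = -17/8*11 = -187/8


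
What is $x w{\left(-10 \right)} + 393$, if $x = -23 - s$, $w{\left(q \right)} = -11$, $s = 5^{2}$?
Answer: $921$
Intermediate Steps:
$s = 25$
$x = -48$ ($x = -23 - 25 = -48$)
$x w{\left(-10 \right)} + 393 = \left(-48\right) \left(-11\right) + 393 = 528 + 393 = 921$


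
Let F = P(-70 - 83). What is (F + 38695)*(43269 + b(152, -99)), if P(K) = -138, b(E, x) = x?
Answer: 1664505690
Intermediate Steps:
F = -138
(F + 38695)*(43269 + b(152, -99)) = (-138 + 38695)*(43269 - 99) = 38557*43170 = 1664505690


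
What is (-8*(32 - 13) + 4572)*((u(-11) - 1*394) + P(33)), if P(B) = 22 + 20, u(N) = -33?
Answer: -1701700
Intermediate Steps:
P(B) = 42
(-8*(32 - 13) + 4572)*((u(-11) - 1*394) + P(33)) = (-8*(32 - 13) + 4572)*((-33 - 1*394) + 42) = (-8*19 + 4572)*((-33 - 394) + 42) = (-152 + 4572)*(-427 + 42) = 4420*(-385) = -1701700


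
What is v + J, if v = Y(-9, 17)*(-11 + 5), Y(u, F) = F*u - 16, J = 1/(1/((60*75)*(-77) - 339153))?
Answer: -684639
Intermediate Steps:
J = -685653 (J = 1/(1/(4500*(-77) - 339153)) = 1/(1/(-346500 - 339153)) = 1/(1/(-685653)) = 1/(-1/685653) = -685653)
Y(u, F) = -16 + F*u
v = 1014 (v = (-16 + 17*(-9))*(-11 + 5) = (-16 - 153)*(-6) = -169*(-6) = 1014)
v + J = 1014 - 685653 = -684639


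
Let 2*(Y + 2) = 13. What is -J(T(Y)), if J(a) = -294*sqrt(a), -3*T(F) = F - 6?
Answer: 147*sqrt(2) ≈ 207.89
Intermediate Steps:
Y = 9/2 (Y = -2 + (1/2)*13 = -2 + 13/2 = 9/2 ≈ 4.5000)
T(F) = 2 - F/3 (T(F) = -(F - 6)/3 = -(-6 + F)/3 = 2 - F/3)
-J(T(Y)) = -(-294)*sqrt(2 - 1/3*9/2) = -(-294)*sqrt(2 - 3/2) = -(-294)*sqrt(1/2) = -(-294)*sqrt(2)/2 = -(-147)*sqrt(2) = 147*sqrt(2)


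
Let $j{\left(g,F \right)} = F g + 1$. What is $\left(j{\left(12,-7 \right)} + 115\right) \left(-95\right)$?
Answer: $-3040$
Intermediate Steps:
$j{\left(g,F \right)} = 1 + F g$
$\left(j{\left(12,-7 \right)} + 115\right) \left(-95\right) = \left(\left(1 - 84\right) + 115\right) \left(-95\right) = \left(-83 + 115\right) \left(-95\right) = 32 \left(-95\right) = -3040$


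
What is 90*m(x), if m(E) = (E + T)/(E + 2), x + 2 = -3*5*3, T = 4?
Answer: 86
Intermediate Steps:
x = -47 (x = -2 - 3*5*3 = -2 - 15*3 = -2 - 45 = -47)
m(E) = (4 + E)/(2 + E) (m(E) = (E + 4)/(E + 2) = (4 + E)/(2 + E))
90*m(x) = 90*((4 - 47)/(2 - 47)) = 90*(-43/(-45)) = 90*(-1/45*(-43)) = 90*(43/45) = 86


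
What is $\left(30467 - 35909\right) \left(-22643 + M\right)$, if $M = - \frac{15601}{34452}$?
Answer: $\frac{707561798959}{5742} \approx 1.2323 \cdot 10^{8}$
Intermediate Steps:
$M = - \frac{15601}{34452}$ ($M = \left(-15601\right) \frac{1}{34452} = - \frac{15601}{34452} \approx -0.45283$)
$\left(30467 - 35909\right) \left(-22643 + M\right) = \left(30467 - 35909\right) \left(-22643 - \frac{15601}{34452}\right) = \left(-5442\right) \left(- \frac{780112237}{34452}\right) = \frac{707561798959}{5742}$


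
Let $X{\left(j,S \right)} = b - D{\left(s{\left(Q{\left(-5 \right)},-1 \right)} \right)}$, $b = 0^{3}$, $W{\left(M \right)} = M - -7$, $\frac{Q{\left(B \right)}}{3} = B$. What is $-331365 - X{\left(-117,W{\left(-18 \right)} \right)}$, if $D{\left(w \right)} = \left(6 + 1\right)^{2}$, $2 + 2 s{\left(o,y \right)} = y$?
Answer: $-331316$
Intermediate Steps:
$Q{\left(B \right)} = 3 B$
$W{\left(M \right)} = 7 + M$ ($W{\left(M \right)} = M + 7 = 7 + M$)
$s{\left(o,y \right)} = -1 + \frac{y}{2}$
$D{\left(w \right)} = 49$ ($D{\left(w \right)} = 7^{2} = 49$)
$b = 0$
$X{\left(j,S \right)} = -49$ ($X{\left(j,S \right)} = 0 - 49 = -49$)
$-331365 - X{\left(-117,W{\left(-18 \right)} \right)} = -331365 - -49 = -331365 + 49 = -331316$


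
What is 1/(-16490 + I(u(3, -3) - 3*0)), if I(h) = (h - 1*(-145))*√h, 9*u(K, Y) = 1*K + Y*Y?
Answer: -222615/3670535908 - 1317*√3/3670535908 ≈ -6.1271e-5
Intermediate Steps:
u(K, Y) = K/9 + Y²/9 (u(K, Y) = (1*K + Y*Y)/9 = (K + Y²)/9 = K/9 + Y²/9)
I(h) = √h*(145 + h) (I(h) = (h + 145)*√h = (145 + h)*√h = √h*(145 + h))
1/(-16490 + I(u(3, -3) - 3*0)) = 1/(-16490 + √(((⅑)*3 + (⅑)*(-3)²) - 3*0)*(145 + (((⅑)*3 + (⅑)*(-3)²) - 3*0))) = 1/(-16490 + √((⅓ + (⅑)*9) + 0)*(145 + ((⅓ + (⅑)*9) + 0))) = 1/(-16490 + √((⅓ + 1) + 0)*(145 + ((⅓ + 1) + 0))) = 1/(-16490 + √(4/3 + 0)*(145 + (4/3 + 0))) = 1/(-16490 + √(4/3)*(145 + 4/3)) = 1/(-16490 + (2*√3/3)*(439/3)) = 1/(-16490 + 878*√3/9)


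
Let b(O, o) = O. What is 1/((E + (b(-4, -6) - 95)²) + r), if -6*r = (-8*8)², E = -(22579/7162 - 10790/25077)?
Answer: 4605166/41978901833 ≈ 0.00010970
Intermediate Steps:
E = -37610431/13815498 (E = -(22579*(1/7162) - 10790*1/25077) = -(22579/7162 - 830/1929) = -1*37610431/13815498 = -37610431/13815498 ≈ -2.7223)
r = -2048/3 (r = -(-8*8)²/6 = -⅙*(-64)² = -⅙*4096 = -2048/3 ≈ -682.67)
1/((E + (b(-4, -6) - 95)²) + r) = 1/((-37610431/13815498 + (-4 - 95)²) - 2048/3) = 1/((-37610431/13815498 + (-99)²) - 2048/3) = 1/((-37610431/13815498 + 9801) - 2048/3) = 1/(135368085467/13815498 - 2048/3) = 1/(41978901833/4605166) = 4605166/41978901833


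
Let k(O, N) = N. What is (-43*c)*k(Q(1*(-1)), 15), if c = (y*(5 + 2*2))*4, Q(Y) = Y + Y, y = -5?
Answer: 116100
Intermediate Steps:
Q(Y) = 2*Y
c = -180 (c = -5*(5 + 2*2)*4 = -5*(5 + 4)*4 = -5*9*4 = -45*4 = -180)
(-43*c)*k(Q(1*(-1)), 15) = -43*(-180)*15 = 7740*15 = 116100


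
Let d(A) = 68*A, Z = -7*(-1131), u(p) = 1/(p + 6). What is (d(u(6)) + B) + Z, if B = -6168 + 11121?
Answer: 38627/3 ≈ 12876.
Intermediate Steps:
u(p) = 1/(6 + p)
Z = 7917
B = 4953
(d(u(6)) + B) + Z = (68/(6 + 6) + 4953) + 7917 = (68/12 + 4953) + 7917 = (68*(1/12) + 4953) + 7917 = (17/3 + 4953) + 7917 = 14876/3 + 7917 = 38627/3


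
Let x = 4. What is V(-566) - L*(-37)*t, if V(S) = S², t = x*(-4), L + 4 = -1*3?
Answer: 324500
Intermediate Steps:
L = -7 (L = -4 - 1*3 = -4 - 3 = -7)
t = -16 (t = 4*(-4) = -16)
V(-566) - L*(-37)*t = (-566)² - (-7*(-37))*(-16) = 320356 - 259*(-16) = 320356 - 1*(-4144) = 320356 + 4144 = 324500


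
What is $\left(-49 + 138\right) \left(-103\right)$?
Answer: $-9167$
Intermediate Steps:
$\left(-49 + 138\right) \left(-103\right) = 89 \left(-103\right) = -9167$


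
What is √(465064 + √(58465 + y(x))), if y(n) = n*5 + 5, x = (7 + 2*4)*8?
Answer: √(465064 + √59070) ≈ 682.13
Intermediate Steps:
x = 120 (x = (7 + 8)*8 = 15*8 = 120)
y(n) = 5 + 5*n (y(n) = 5*n + 5 = 5 + 5*n)
√(465064 + √(58465 + y(x))) = √(465064 + √(58465 + (5 + 5*120))) = √(465064 + √(58465 + (5 + 600))) = √(465064 + √(58465 + 605)) = √(465064 + √59070)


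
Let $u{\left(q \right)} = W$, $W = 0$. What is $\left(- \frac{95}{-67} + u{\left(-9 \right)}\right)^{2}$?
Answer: $\frac{9025}{4489} \approx 2.0105$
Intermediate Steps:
$u{\left(q \right)} = 0$
$\left(- \frac{95}{-67} + u{\left(-9 \right)}\right)^{2} = \left(- \frac{95}{-67} + 0\right)^{2} = \left(\left(-95\right) \left(- \frac{1}{67}\right) + 0\right)^{2} = \left(\frac{95}{67} + 0\right)^{2} = \left(\frac{95}{67}\right)^{2} = \frac{9025}{4489}$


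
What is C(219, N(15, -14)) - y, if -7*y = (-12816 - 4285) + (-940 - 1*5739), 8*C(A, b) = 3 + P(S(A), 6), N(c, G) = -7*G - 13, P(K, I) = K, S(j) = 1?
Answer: -47553/14 ≈ -3396.6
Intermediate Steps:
N(c, G) = -13 - 7*G
C(A, b) = ½ (C(A, b) = (3 + 1)/8 = (⅛)*4 = ½)
y = 23780/7 (y = -((-12816 - 4285) + (-940 - 1*5739))/7 = -(-17101 + (-940 - 5739))/7 = -(-17101 - 6679)/7 = -⅐*(-23780) = 23780/7 ≈ 3397.1)
C(219, N(15, -14)) - y = ½ - 1*23780/7 = ½ - 23780/7 = -47553/14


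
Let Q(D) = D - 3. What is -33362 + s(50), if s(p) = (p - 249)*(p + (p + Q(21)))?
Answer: -56844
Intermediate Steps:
Q(D) = -3 + D
s(p) = (-249 + p)*(18 + 2*p) (s(p) = (p - 249)*(p + (p + (-3 + 21))) = (-249 + p)*(p + (p + 18)) = (-249 + p)*(p + (18 + p)) = (-249 + p)*(18 + 2*p))
-33362 + s(50) = -33362 + (-4482 - 480*50 + 2*50**2) = -33362 + (-4482 - 24000 + 2*2500) = -33362 + (-4482 - 24000 + 5000) = -33362 - 23482 = -56844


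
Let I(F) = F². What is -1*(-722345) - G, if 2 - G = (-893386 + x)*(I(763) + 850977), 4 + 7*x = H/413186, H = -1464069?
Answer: -264512048810313116/206593 ≈ -1.2804e+12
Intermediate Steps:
x = -445259/413186 (x = -4/7 + (-1464069/413186)/7 = -4/7 + (-1464069*1/413186)/7 = -4/7 + (⅐)*(-1464069/413186) = -4/7 - 1464069/2892302 = -445259/413186 ≈ -1.0776)
G = 264512198041733701/206593 (G = 2 - (-893386 - 445259/413186)*(763² + 850977) = 2 - (-369135033055)*(582169 + 850977)/413186 = 2 - (-369135033055)*1433146/413186 = 2 - 1*(-264512198041320515/206593) = 2 + 264512198041320515/206593 = 264512198041733701/206593 ≈ 1.2804e+12)
-1*(-722345) - G = -1*(-722345) - 1*264512198041733701/206593 = 722345 - 264512198041733701/206593 = -264512048810313116/206593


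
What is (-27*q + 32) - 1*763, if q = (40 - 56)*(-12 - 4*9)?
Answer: -21467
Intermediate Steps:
q = 768 (q = -16*(-12 - 36) = -16*(-48) = 768)
(-27*q + 32) - 1*763 = (-27*768 + 32) - 1*763 = (-20736 + 32) - 763 = -20704 - 763 = -21467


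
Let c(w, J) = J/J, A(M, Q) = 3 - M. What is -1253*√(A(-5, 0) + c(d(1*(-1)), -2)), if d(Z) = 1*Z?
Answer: -3759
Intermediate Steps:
d(Z) = Z
c(w, J) = 1
-1253*√(A(-5, 0) + c(d(1*(-1)), -2)) = -1253*√((3 - 1*(-5)) + 1) = -1253*√((3 + 5) + 1) = -1253*√(8 + 1) = -1253*√9 = -1253*3 = -3759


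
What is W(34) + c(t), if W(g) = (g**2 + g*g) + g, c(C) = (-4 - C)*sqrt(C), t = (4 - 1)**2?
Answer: 2307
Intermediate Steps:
t = 9 (t = 3**2 = 9)
c(C) = sqrt(C)*(-4 - C)
W(g) = g + 2*g**2 (W(g) = (g**2 + g**2) + g = 2*g**2 + g = g + 2*g**2)
W(34) + c(t) = 34*(1 + 2*34) + sqrt(9)*(-4 - 1*9) = 34*(1 + 68) + 3*(-4 - 9) = 34*69 + 3*(-13) = 2346 - 39 = 2307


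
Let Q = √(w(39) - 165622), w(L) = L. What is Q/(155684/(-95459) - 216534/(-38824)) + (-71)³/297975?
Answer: -357911/297975 + 1853050108*I*√165583/7312921745 ≈ -1.2011 + 103.11*I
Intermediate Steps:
Q = I*√165583 (Q = √(39 - 165622) = √(-165583) = I*√165583 ≈ 406.92*I)
Q/(155684/(-95459) - 216534/(-38824)) + (-71)³/297975 = (I*√165583)/(155684/(-95459) - 216534/(-38824)) + (-71)³/297975 = (I*√165583)/(155684*(-1/95459) - 216534*(-1/38824)) - 357911*1/297975 = (I*√165583)/(-155684/95459 + 108267/19412) - 357911/297975 = (I*√165583)/(7312921745/1853050108) - 357911/297975 = (I*√165583)*(1853050108/7312921745) - 357911/297975 = 1853050108*I*√165583/7312921745 - 357911/297975 = -357911/297975 + 1853050108*I*√165583/7312921745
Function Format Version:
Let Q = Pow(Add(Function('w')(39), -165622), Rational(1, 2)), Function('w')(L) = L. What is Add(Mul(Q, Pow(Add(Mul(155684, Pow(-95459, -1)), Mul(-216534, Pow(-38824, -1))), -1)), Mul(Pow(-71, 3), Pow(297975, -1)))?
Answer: Add(Rational(-357911, 297975), Mul(Rational(1853050108, 7312921745), I, Pow(165583, Rational(1, 2)))) ≈ Add(-1.2011, Mul(103.11, I))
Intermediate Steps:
Q = Mul(I, Pow(165583, Rational(1, 2))) (Q = Pow(Add(39, -165622), Rational(1, 2)) = Pow(-165583, Rational(1, 2)) = Mul(I, Pow(165583, Rational(1, 2))) ≈ Mul(406.92, I))
Add(Mul(Q, Pow(Add(Mul(155684, Pow(-95459, -1)), Mul(-216534, Pow(-38824, -1))), -1)), Mul(Pow(-71, 3), Pow(297975, -1))) = Add(Mul(Mul(I, Pow(165583, Rational(1, 2))), Pow(Add(Mul(155684, Pow(-95459, -1)), Mul(-216534, Pow(-38824, -1))), -1)), Mul(Pow(-71, 3), Pow(297975, -1))) = Add(Mul(Mul(I, Pow(165583, Rational(1, 2))), Pow(Add(Mul(155684, Rational(-1, 95459)), Mul(-216534, Rational(-1, 38824))), -1)), Mul(-357911, Rational(1, 297975))) = Add(Mul(Mul(I, Pow(165583, Rational(1, 2))), Pow(Add(Rational(-155684, 95459), Rational(108267, 19412)), -1)), Rational(-357911, 297975)) = Add(Mul(Mul(I, Pow(165583, Rational(1, 2))), Pow(Rational(7312921745, 1853050108), -1)), Rational(-357911, 297975)) = Add(Mul(Mul(I, Pow(165583, Rational(1, 2))), Rational(1853050108, 7312921745)), Rational(-357911, 297975)) = Add(Mul(Rational(1853050108, 7312921745), I, Pow(165583, Rational(1, 2))), Rational(-357911, 297975)) = Add(Rational(-357911, 297975), Mul(Rational(1853050108, 7312921745), I, Pow(165583, Rational(1, 2))))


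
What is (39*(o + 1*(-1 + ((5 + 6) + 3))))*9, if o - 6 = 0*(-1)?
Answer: 6669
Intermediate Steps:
o = 6 (o = 6 + 0*(-1) = 6 + 0 = 6)
(39*(o + 1*(-1 + ((5 + 6) + 3))))*9 = (39*(6 + 1*(-1 + ((5 + 6) + 3))))*9 = (39*(6 + 1*(-1 + (11 + 3))))*9 = (39*(6 + 1*(-1 + 14)))*9 = (39*(6 + 1*13))*9 = (39*(6 + 13))*9 = (39*19)*9 = 741*9 = 6669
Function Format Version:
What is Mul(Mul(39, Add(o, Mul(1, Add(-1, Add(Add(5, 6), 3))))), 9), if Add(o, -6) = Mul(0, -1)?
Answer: 6669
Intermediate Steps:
o = 6 (o = Add(6, Mul(0, -1)) = Add(6, 0) = 6)
Mul(Mul(39, Add(o, Mul(1, Add(-1, Add(Add(5, 6), 3))))), 9) = Mul(Mul(39, Add(6, Mul(1, Add(-1, Add(Add(5, 6), 3))))), 9) = Mul(Mul(39, Add(6, Mul(1, Add(-1, Add(11, 3))))), 9) = Mul(Mul(39, Add(6, Mul(1, Add(-1, 14)))), 9) = Mul(Mul(39, Add(6, Mul(1, 13))), 9) = Mul(Mul(39, Add(6, 13)), 9) = Mul(Mul(39, 19), 9) = Mul(741, 9) = 6669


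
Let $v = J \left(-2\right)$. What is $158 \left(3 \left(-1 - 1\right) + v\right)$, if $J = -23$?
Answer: $6320$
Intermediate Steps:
$v = 46$ ($v = \left(-23\right) \left(-2\right) = 46$)
$158 \left(3 \left(-1 - 1\right) + v\right) = 158 \left(3 \left(-1 - 1\right) + 46\right) = 158 \left(3 \left(-2\right) + 46\right) = 158 \left(-6 + 46\right) = 158 \cdot 40 = 6320$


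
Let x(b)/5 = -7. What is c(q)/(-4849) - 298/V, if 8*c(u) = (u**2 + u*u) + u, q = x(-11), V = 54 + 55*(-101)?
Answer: -1724899/213394792 ≈ -0.0080831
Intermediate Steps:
V = -5501 (V = 54 - 5555 = -5501)
x(b) = -35 (x(b) = 5*(-7) = -35)
q = -35
c(u) = u**2/4 + u/8 (c(u) = ((u**2 + u*u) + u)/8 = ((u**2 + u**2) + u)/8 = (2*u**2 + u)/8 = (u + 2*u**2)/8 = u**2/4 + u/8)
c(q)/(-4849) - 298/V = ((1/8)*(-35)*(1 + 2*(-35)))/(-4849) - 298/(-5501) = ((1/8)*(-35)*(1 - 70))*(-1/4849) - 298*(-1/5501) = ((1/8)*(-35)*(-69))*(-1/4849) + 298/5501 = (2415/8)*(-1/4849) + 298/5501 = -2415/38792 + 298/5501 = -1724899/213394792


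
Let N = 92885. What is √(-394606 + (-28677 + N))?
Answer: 73*I*√62 ≈ 574.8*I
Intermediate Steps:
√(-394606 + (-28677 + N)) = √(-394606 + (-28677 + 92885)) = √(-394606 + 64208) = √(-330398) = 73*I*√62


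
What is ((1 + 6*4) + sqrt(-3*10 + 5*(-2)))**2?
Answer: 585 + 100*I*sqrt(10) ≈ 585.0 + 316.23*I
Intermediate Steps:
((1 + 6*4) + sqrt(-3*10 + 5*(-2)))**2 = ((1 + 24) + sqrt(-30 - 10))**2 = (25 + sqrt(-40))**2 = (25 + 2*I*sqrt(10))**2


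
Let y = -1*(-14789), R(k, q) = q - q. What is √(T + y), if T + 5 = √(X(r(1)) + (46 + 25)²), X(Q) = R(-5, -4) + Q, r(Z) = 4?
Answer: √(14784 + √5045) ≈ 121.88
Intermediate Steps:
R(k, q) = 0
X(Q) = Q (X(Q) = 0 + Q = Q)
y = 14789
T = -5 + √5045 (T = -5 + √(4 + (46 + 25)²) = -5 + √(4 + 71²) = -5 + √(4 + 5041) = -5 + √5045 ≈ 66.028)
√(T + y) = √((-5 + √5045) + 14789) = √(14784 + √5045)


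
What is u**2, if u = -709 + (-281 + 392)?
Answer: 357604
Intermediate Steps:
u = -598 (u = -709 + 111 = -598)
u**2 = (-598)**2 = 357604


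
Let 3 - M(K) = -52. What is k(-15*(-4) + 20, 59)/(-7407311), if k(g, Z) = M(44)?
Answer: -55/7407311 ≈ -7.4251e-6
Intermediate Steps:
M(K) = 55 (M(K) = 3 - 1*(-52) = 3 + 52 = 55)
k(g, Z) = 55
k(-15*(-4) + 20, 59)/(-7407311) = 55/(-7407311) = 55*(-1/7407311) = -55/7407311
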